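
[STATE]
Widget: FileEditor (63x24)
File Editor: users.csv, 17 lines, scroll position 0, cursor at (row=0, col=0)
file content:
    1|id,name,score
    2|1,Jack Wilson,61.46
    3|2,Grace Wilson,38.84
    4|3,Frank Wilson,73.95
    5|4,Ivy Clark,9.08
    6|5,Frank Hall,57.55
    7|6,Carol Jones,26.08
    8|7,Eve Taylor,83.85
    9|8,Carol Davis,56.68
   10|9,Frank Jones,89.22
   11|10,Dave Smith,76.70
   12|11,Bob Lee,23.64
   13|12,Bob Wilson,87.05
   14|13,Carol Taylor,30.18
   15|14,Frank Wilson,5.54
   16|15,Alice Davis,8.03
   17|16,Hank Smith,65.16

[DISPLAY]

█d,name,score                                                 ▲
1,Jack Wilson,61.46                                           █
2,Grace Wilson,38.84                                          ░
3,Frank Wilson,73.95                                          ░
4,Ivy Clark,9.08                                              ░
5,Frank Hall,57.55                                            ░
6,Carol Jones,26.08                                           ░
7,Eve Taylor,83.85                                            ░
8,Carol Davis,56.68                                           ░
9,Frank Jones,89.22                                           ░
10,Dave Smith,76.70                                           ░
11,Bob Lee,23.64                                              ░
12,Bob Wilson,87.05                                           ░
13,Carol Taylor,30.18                                         ░
14,Frank Wilson,5.54                                          ░
15,Alice Davis,8.03                                           ░
16,Hank Smith,65.16                                           ░
                                                              ░
                                                              ░
                                                              ░
                                                              ░
                                                              ░
                                                              ░
                                                              ▼


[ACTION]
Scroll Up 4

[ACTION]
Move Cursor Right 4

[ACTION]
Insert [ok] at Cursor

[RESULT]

id,nok█me,score                                               ▲
1,Jack Wilson,61.46                                           █
2,Grace Wilson,38.84                                          ░
3,Frank Wilson,73.95                                          ░
4,Ivy Clark,9.08                                              ░
5,Frank Hall,57.55                                            ░
6,Carol Jones,26.08                                           ░
7,Eve Taylor,83.85                                            ░
8,Carol Davis,56.68                                           ░
9,Frank Jones,89.22                                           ░
10,Dave Smith,76.70                                           ░
11,Bob Lee,23.64                                              ░
12,Bob Wilson,87.05                                           ░
13,Carol Taylor,30.18                                         ░
14,Frank Wilson,5.54                                          ░
15,Alice Davis,8.03                                           ░
16,Hank Smith,65.16                                           ░
                                                              ░
                                                              ░
                                                              ░
                                                              ░
                                                              ░
                                                              ░
                                                              ▼


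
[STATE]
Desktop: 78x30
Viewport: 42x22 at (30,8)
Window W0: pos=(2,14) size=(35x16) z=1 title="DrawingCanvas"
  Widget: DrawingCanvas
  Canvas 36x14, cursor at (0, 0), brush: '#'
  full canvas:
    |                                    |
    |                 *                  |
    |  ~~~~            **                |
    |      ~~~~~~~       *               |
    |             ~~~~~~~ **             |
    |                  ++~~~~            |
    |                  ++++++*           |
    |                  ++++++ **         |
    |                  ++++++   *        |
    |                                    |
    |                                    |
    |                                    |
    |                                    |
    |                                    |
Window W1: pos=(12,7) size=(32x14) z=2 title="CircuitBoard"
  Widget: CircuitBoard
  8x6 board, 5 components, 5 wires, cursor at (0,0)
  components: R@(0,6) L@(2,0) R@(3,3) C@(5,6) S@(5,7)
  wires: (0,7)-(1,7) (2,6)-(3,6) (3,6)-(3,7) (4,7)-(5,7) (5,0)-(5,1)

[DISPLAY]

             ┃                            
─────────────┨                            
7            ┃                            
           R ┃                            
             ┃                            
             ┃                            
             ┃                            
           · ┃                            
           │ ┃                            
           · ┃                            
             ┃                            
             ┃                            
━━━━━━━━━━━━━┛                            
      ┃                                   
      ┃                                   
      ┃                                   
      ┃                                   
*     ┃                                   
      ┃                                   
      ┃                                   
      ┃                                   
━━━━━━┛                                   


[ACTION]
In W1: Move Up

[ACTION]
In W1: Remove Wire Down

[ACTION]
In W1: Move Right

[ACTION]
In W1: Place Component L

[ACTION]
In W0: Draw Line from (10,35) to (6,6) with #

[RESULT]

             ┃                            
─────────────┨                            
7            ┃                            
           R ┃                            
             ┃                            
             ┃                            
             ┃                            
           · ┃                            
           │ ┃                            
           · ┃                            
             ┃                            
             ┃                            
━━━━━━━━━━━━━┛                            
      ┃                                   
      ┃                                   
      ┃                                   
      ┃                                   
*     ┃                                   
##### ┃                                   
     #┃                                   
      ┃                                   
━━━━━━┛                                   


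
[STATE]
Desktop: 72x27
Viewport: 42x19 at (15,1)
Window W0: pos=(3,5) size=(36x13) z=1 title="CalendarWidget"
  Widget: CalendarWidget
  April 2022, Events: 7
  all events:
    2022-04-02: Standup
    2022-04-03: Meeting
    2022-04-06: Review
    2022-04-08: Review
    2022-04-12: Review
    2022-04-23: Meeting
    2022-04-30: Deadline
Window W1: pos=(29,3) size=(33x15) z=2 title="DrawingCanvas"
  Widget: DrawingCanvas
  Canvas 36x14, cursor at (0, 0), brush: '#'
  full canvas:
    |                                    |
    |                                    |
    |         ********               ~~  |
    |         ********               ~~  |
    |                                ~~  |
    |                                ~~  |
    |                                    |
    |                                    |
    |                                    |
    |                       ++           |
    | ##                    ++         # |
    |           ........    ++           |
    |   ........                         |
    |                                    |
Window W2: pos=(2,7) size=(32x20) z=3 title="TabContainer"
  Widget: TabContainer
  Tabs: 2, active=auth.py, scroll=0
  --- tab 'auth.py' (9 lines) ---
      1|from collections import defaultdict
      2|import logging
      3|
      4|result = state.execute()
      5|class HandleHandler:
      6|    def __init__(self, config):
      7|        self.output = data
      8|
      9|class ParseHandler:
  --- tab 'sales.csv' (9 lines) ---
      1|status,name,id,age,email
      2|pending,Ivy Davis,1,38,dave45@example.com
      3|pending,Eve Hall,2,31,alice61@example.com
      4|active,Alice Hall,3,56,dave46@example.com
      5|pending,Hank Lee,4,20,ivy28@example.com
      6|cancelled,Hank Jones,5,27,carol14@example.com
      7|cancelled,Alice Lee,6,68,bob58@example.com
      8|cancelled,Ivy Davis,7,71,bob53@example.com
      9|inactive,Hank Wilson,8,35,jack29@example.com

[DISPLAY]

                                          
                                          
              ┏━━━━━━━━━━━━━━━━━━━━━━━━━━━
              ┃ DrawingCanvas             
━━━━━━━━━━━━━━┠───────────────────────────
dget          ┃+                          
━━━━━━━━━━━━━━━━━━┓                       
r                 ┃     ********          
──────────────────┨     ********          
ales.csv          ┃                       
──────────────────┃                       
ions import defaul┃                       
ng                ┃                       
                  ┃                       
te.execute()      ┃                   ++  
Handler:          ┃                   ++  
it__(self, config)┃━━━━━━━━━━━━━━━━━━━━━━━
.output = data    ┃                       
                  ┃                       


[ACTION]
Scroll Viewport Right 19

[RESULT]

                                          
                                          
━━━━━━━━━━━━━━━━━━━━━━━━━━━━━━━┓          
 DrawingCanvas                 ┃          
───────────────────────────────┨          
+                              ┃          
━━━┓                           ┃          
   ┃     ********              ┃          
───┨     ********              ┃          
   ┃                           ┃          
───┃                           ┃          
aul┃                           ┃          
   ┃                           ┃          
   ┃                           ┃          
   ┃                   ++      ┃          
   ┃                   ++      ┃          
ig)┃━━━━━━━━━━━━━━━━━━━━━━━━━━━┛          
   ┃                                      
   ┃                                      


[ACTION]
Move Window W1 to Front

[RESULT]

                                          
                                          
━━━━━━━━━━━━━━━━━━━━━━━━━━━━━━━┓          
 DrawingCanvas                 ┃          
───────────────────────────────┨          
+                              ┃          
                               ┃          
         ********              ┃          
         ********              ┃          
                               ┃          
                               ┃          
                               ┃          
                               ┃          
                               ┃          
                       ++      ┃          
 ##                    ++      ┃          
━━━━━━━━━━━━━━━━━━━━━━━━━━━━━━━┛          
   ┃                                      
   ┃                                      


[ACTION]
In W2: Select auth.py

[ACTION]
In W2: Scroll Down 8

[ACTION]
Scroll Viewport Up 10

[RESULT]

                                          
                                          
                                          
━━━━━━━━━━━━━━━━━━━━━━━━━━━━━━━┓          
 DrawingCanvas                 ┃          
───────────────────────────────┨          
+                              ┃          
                               ┃          
         ********              ┃          
         ********              ┃          
                               ┃          
                               ┃          
                               ┃          
                               ┃          
                               ┃          
                       ++      ┃          
 ##                    ++      ┃          
━━━━━━━━━━━━━━━━━━━━━━━━━━━━━━━┛          
   ┃                                      


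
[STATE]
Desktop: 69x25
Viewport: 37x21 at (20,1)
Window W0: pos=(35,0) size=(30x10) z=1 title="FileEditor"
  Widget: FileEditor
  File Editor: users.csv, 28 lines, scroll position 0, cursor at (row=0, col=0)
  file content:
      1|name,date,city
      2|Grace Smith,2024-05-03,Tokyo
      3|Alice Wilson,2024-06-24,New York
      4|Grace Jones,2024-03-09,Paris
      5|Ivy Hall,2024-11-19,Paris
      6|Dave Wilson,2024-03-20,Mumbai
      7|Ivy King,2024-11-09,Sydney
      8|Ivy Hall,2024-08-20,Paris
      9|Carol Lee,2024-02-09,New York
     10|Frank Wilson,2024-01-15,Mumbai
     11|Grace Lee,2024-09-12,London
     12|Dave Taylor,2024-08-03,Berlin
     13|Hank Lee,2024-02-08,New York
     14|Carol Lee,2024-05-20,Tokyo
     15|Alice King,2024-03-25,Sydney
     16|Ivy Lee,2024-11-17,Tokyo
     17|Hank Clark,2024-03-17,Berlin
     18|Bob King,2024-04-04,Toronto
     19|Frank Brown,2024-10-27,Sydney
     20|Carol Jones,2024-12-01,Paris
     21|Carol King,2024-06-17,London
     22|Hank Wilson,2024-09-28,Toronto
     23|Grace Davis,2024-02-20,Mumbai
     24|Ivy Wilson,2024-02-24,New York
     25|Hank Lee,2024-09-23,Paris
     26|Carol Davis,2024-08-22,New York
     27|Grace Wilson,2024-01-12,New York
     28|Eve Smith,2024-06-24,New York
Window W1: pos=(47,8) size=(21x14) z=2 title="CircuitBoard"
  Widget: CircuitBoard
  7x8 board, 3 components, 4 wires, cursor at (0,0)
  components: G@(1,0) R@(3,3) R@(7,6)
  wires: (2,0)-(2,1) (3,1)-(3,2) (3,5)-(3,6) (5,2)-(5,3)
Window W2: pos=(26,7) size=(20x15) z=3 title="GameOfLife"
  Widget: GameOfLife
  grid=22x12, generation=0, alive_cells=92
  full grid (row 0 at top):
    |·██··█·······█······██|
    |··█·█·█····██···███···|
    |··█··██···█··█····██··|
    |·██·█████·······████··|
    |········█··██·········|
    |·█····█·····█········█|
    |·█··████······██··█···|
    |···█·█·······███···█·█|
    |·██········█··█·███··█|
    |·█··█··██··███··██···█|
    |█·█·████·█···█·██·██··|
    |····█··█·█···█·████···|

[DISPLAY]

               ┃ FileEditor          
               ┠─────────────────────
               ┃█ame,date,city       
               ┃Grace Smith,2024-05-0
               ┃Alice Wilson,2024-06-
               ┃Grace Jones,2024-03-0
      ┏━━━━━━━━━━━━━━━━━━┓024-11-19,P
      ┃ GameOfLife       ┃n┏━━━━━━━━━
      ┠──────────────────┨━┃ CircuitB
      ┃Gen: 0            ┃ ┠─────────
      ┃█·█·█····██···███·┃ ┃   0 1 2 
      ┃█··██···█··█····██┃ ┃0  [.]   
      ┃█·█████·······████┃ ┃         
      ┃······█··██·······┃ ┃1   G    
      ┃····█·····█·······┃ ┃         
      ┃··████······██··█·┃ ┃2   · ─ ·
      ┃·█·█·······███···█┃ ┃         
      ┃█········█··█·███·┃ ┃3       ·
      ┃··█··██··███··██··┃ ┃         
      ┃█·████·█···█·██·██┃ ┃4        
      ┗━━━━━━━━━━━━━━━━━━┛ ┗━━━━━━━━━


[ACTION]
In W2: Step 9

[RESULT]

               ┃ FileEditor          
               ┠─────────────────────
               ┃█ame,date,city       
               ┃Grace Smith,2024-05-0
               ┃Alice Wilson,2024-06-
               ┃Grace Jones,2024-03-0
      ┏━━━━━━━━━━━━━━━━━━┓024-11-19,P
      ┃ GameOfLife       ┃n┏━━━━━━━━━
      ┠──────────────────┨━┃ CircuitB
      ┃Gen: 9            ┃ ┠─────────
      ┃··················┃ ┃   0 1 2 
      ┃···········█······┃ ┃0  [.]   
      ┃··········██····██┃ ┃         
      ┃██·········█····█·┃ ┃1   G    
      ┃··███·······█·····┃ ┃         
      ┃··███········█····┃ ┃2   · ─ ·
      ┃█················█┃ ┃         
      ┃███···█·········██┃ ┃3       ·
      ┃·█████··███··██··█┃ ┃         
      ┃····██····█···██··┃ ┃4        
      ┗━━━━━━━━━━━━━━━━━━┛ ┗━━━━━━━━━


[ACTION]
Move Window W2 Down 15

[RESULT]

               ┃ FileEditor          
               ┠─────────────────────
               ┃█ame,date,city       
               ┃Grace Smith,2024-05-0
               ┃Alice Wilson,2024-06-
               ┃Grace Jones,2024-03-0
               ┃Ivy Hall,2024-11-19,P
               ┃Dave Wilson┏━━━━━━━━━
               ┗━━━━━━━━━━━┃ CircuitB
      ┏━━━━━━━━━━━━━━━━━━┓ ┠─────────
      ┃ GameOfLife       ┃ ┃   0 1 2 
      ┠──────────────────┨ ┃0  [.]   
      ┃Gen: 9            ┃ ┃         
      ┃··················┃ ┃1   G    
      ┃···········█······┃ ┃         
      ┃··········██····██┃ ┃2   · ─ ·
      ┃██·········█····█·┃ ┃         
      ┃··███·······█·····┃ ┃3       ·
      ┃··███········█····┃ ┃         
      ┃█················█┃ ┃4        
      ┃███···█·········██┃ ┗━━━━━━━━━


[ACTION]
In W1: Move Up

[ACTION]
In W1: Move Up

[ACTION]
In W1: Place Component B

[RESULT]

               ┃ FileEditor          
               ┠─────────────────────
               ┃█ame,date,city       
               ┃Grace Smith,2024-05-0
               ┃Alice Wilson,2024-06-
               ┃Grace Jones,2024-03-0
               ┃Ivy Hall,2024-11-19,P
               ┃Dave Wilson┏━━━━━━━━━
               ┗━━━━━━━━━━━┃ CircuitB
      ┏━━━━━━━━━━━━━━━━━━┓ ┠─────────
      ┃ GameOfLife       ┃ ┃   0 1 2 
      ┠──────────────────┨ ┃0  [B]   
      ┃Gen: 9            ┃ ┃         
      ┃··················┃ ┃1   G    
      ┃···········█······┃ ┃         
      ┃··········██····██┃ ┃2   · ─ ·
      ┃██·········█····█·┃ ┃         
      ┃··███·······█·····┃ ┃3       ·
      ┃··███········█····┃ ┃         
      ┃█················█┃ ┃4        
      ┃███···█·········██┃ ┗━━━━━━━━━


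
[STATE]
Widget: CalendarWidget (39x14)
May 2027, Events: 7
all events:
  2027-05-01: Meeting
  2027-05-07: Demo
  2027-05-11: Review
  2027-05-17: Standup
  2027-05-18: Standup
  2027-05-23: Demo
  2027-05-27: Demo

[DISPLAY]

                May 2027               
Mo Tu We Th Fr Sa Su                   
                1*  2                  
 3  4  5  6  7*  8  9                  
10 11* 12 13 14 15 16                  
17* 18* 19 20 21 22 23*                
24 25 26 27* 28 29 30                  
31                                     
                                       
                                       
                                       
                                       
                                       
                                       


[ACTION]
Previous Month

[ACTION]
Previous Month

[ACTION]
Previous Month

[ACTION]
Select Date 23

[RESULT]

             February 2027             
Mo Tu We Th Fr Sa Su                   
 1  2  3  4  5  6  7                   
 8  9 10 11 12 13 14                   
15 16 17 18 19 20 21                   
22 [23] 24 25 26 27 28                 
                                       
                                       
                                       
                                       
                                       
                                       
                                       
                                       


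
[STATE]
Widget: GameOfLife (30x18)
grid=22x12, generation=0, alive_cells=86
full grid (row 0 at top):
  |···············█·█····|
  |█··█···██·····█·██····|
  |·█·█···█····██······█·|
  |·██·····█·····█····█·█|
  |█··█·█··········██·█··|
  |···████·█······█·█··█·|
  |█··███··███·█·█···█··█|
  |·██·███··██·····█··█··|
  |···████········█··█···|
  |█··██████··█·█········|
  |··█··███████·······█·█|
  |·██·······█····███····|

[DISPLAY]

Gen: 0                        
···············█·█····        
█··█···██·····█·██····        
·█·█···█····██······█·        
·██·····█·····█····█·█        
█··█·█··········██·█··        
···████·█······█·█··█·        
█··███··███·█·█···█··█        
·██·███··██·····█··█··        
···████········█··█···        
█··██████··█·█········        
··█··███████·······█·█        
·██·······█····███····        
                              
                              
                              
                              
                              


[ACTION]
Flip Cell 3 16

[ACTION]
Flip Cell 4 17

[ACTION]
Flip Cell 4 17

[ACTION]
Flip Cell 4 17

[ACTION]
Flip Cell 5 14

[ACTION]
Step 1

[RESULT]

Gen: 1                        
···············█·█····        
··█····██····█████····        
██·█···█·····██·██··█·        
██·██········█·█···█··        
·█·█·███······█·████··        
··█···███····████████·        
·█······█·██·██·█████·        
·██····██·██···█·███··        
·█······███···········        
··█········██·········        
··█········██···█·····        
·██···███·██····█·····        
                              
                              
                              
                              
                              


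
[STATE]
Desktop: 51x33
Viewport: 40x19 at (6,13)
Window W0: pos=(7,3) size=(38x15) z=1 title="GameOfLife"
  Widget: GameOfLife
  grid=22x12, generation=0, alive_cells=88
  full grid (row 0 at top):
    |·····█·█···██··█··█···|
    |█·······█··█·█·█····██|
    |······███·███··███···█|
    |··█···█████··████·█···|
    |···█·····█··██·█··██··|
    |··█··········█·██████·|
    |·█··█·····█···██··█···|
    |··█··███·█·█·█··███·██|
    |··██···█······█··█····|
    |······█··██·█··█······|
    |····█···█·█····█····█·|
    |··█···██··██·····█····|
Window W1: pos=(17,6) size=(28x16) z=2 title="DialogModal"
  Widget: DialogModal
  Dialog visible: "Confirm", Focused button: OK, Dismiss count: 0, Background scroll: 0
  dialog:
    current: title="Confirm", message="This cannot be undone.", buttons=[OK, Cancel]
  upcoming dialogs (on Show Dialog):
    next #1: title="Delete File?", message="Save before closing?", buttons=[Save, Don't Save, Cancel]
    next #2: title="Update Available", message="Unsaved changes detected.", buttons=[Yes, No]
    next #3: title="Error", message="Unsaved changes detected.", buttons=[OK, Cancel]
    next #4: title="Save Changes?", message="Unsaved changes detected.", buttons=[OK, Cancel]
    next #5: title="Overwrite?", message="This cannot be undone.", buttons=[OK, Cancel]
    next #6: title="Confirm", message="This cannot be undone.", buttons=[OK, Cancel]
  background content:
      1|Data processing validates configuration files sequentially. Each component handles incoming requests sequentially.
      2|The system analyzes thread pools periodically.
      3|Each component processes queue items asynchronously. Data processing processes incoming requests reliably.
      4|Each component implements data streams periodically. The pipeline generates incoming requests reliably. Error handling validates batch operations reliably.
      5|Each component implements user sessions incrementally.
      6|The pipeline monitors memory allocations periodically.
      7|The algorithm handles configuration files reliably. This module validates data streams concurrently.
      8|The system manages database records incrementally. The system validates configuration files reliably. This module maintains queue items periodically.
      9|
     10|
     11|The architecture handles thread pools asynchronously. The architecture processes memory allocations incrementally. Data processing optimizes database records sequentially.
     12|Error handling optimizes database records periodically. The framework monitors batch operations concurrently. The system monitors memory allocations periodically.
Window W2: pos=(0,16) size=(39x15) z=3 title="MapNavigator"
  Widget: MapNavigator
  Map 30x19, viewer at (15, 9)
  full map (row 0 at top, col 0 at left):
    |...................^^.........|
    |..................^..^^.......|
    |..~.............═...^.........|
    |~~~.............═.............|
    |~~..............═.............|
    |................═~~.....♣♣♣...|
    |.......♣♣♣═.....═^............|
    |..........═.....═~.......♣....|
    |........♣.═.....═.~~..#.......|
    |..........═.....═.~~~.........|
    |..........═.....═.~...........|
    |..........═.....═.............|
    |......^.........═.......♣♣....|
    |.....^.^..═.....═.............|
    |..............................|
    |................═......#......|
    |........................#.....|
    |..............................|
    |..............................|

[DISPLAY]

 ┃··█··███·┃Ea│      Confirm       │s ┃ 
 ┃··██···█·┃Th│This cannot be undon│mo┃ 
 ┃······█··┃Th│   [OK]  Cancel     │nf┃ 
━━━━━━━━━━━━━━━━━━━━━━━━━━━━━━━━┓──┘as┃ 
avigator                        ┃     ┃ 
────────────────────────────────┨     ┃ 
..............═.............    ┃les t┃ 
..............═~~.....♣♣♣...    ┃zes d┃ 
.....♣♣♣═.....═^............    ┃━━━━━┛ 
........═.....═~.......♣....    ┃       
......♣.═.....═.~~..#.......    ┃       
........═....@═.~~~.........    ┃       
........═.....═.~...........    ┃       
........═.....═.............    ┃       
....^.........═.......♣♣....    ┃       
...^.^..═.....═.............    ┃       
............................    ┃       
━━━━━━━━━━━━━━━━━━━━━━━━━━━━━━━━┛       
                                        


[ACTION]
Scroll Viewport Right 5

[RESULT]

··███·┃Ea│      Confirm       │s ┃      
█···█·┃Th│This cannot be undon│mo┃      
···█··┃Th│   [OK]  Cancel     │nf┃      
━━━━━━━━━━━━━━━━━━━━━━━━━━━┓──┘as┃      
tor                        ┃     ┃      
───────────────────────────┨     ┃      
.........═.............    ┃les t┃      
.........═~~.....♣♣♣...    ┃zes d┃      
♣♣♣═.....═^............    ┃━━━━━┛      
...═.....═~.......♣....    ┃            
.♣.═.....═.~~..#.......    ┃            
...═....@═.~~~.........    ┃            
...═.....═.~...........    ┃            
...═.....═.............    ┃            
.........═.......♣♣....    ┃            
^..═.....═.............    ┃            
.......................    ┃            
━━━━━━━━━━━━━━━━━━━━━━━━━━━┛            
                                        


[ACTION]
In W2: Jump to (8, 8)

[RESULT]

··███·┃Ea│      Confirm       │s ┃      
█···█·┃Th│This cannot be undon│mo┃      
···█··┃Th│   [OK]  Cancel     │nf┃      
━━━━━━━━━━━━━━━━━━━━━━━━━━━┓──┘as┃      
tor                        ┃     ┃      
───────────────────────────┨     ┃      
~~~.............═..........┃les t┃      
~~..............═..........┃zes d┃      
................═~~.....♣♣♣┃━━━━━┛      
.......♣♣♣═.....═^.........┃            
..........═.....═~.......♣.┃            
........@.═.....═.~~..#....┃            
..........═.....═.~~~......┃            
..........═.....═.~........┃            
..........═.....═..........┃            
......^.........═.......♣♣.┃            
.....^.^..═.....═..........┃            
━━━━━━━━━━━━━━━━━━━━━━━━━━━┛            
                                        


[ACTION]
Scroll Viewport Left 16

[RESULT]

       ┃··█··███·┃Ea│      Confirm      
       ┃··██···█·┃Th│This cannot be undo
       ┃······█··┃Th│   [OK]  Cancel    
┏━━━━━━━━━━━━━━━━━━━━━━━━━━━━━━━━━━━━━┓─
┃ MapNavigator                        ┃ 
┠─────────────────────────────────────┨ 
┃          ~~~.............═..........┃l
┃          ~~..............═..........┃z
┃          ................═~~.....♣♣♣┃━
┃          .......♣♣♣═.....═^.........┃ 
┃          ..........═.....═~.......♣.┃ 
┃          ........@.═.....═.~~..#....┃ 
┃          ..........═.....═.~~~......┃ 
┃          ..........═.....═.~........┃ 
┃          ..........═.....═..........┃ 
┃          ......^.........═.......♣♣.┃ 
┃          .....^.^..═.....═..........┃ 
┗━━━━━━━━━━━━━━━━━━━━━━━━━━━━━━━━━━━━━┛ 
                                        


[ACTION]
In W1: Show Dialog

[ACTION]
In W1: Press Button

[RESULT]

       ┃··█··███·┃Each component impleme
       ┃··██···█·┃The pipeline monitors 
       ┃······█··┃The algorithm handles 
┏━━━━━━━━━━━━━━━━━━━━━━━━━━━━━━━━━━━━━┓t
┃ MapNavigator                        ┃ 
┠─────────────────────────────────────┨ 
┃          ~~~.............═..........┃l
┃          ~~..............═..........┃z
┃          ................═~~.....♣♣♣┃━
┃          .......♣♣♣═.....═^.........┃ 
┃          ..........═.....═~.......♣.┃ 
┃          ........@.═.....═.~~..#....┃ 
┃          ..........═.....═.~~~......┃ 
┃          ..........═.....═.~........┃ 
┃          ..........═.....═..........┃ 
┃          ......^.........═.......♣♣.┃ 
┃          .....^.^..═.....═..........┃ 
┗━━━━━━━━━━━━━━━━━━━━━━━━━━━━━━━━━━━━━┛ 
                                        


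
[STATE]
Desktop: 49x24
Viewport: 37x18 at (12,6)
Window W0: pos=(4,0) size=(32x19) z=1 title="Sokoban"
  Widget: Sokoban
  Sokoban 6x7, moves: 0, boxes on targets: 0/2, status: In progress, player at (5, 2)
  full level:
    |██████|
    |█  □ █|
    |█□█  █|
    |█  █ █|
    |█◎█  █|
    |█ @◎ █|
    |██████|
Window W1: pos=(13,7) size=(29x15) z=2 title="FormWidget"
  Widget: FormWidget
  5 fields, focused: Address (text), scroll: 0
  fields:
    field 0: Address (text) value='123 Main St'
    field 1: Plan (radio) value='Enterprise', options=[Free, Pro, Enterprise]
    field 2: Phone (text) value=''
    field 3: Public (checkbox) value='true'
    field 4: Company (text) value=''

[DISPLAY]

                       ┃             
 ┏━━━━━━━━━━━━━━━━━━━━━━━━━━━┓       
 ┃ FormWidget                ┃       
 ┠───────────────────────────┨       
0┃> Address:    [123 Main St]┃       
 ┃  Plan:       ( ) Free  ( )┃       
 ┃  Phone:      [           ]┃       
 ┃  Public:     [x]          ┃       
 ┃  Company:    [           ]┃       
 ┃                           ┃       
 ┃                           ┃       
 ┃                           ┃       
━┃                           ┃       
 ┃                           ┃       
 ┃                           ┃       
 ┗━━━━━━━━━━━━━━━━━━━━━━━━━━━┛       
                                     
                                     


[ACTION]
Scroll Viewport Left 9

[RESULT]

 ┃█  █ █                        ┃    
 ┃█◎█  █  ┏━━━━━━━━━━━━━━━━━━━━━━━━━━
 ┃█ @◎ █  ┃ FormWidget               
 ┃██████  ┠──────────────────────────
 ┃Moves: 0┃> Address:    [123 Main St
 ┃        ┃  Plan:       ( ) Free  ( 
 ┃        ┃  Phone:      [           
 ┃        ┃  Public:     [x]         
 ┃        ┃  Company:    [           
 ┃        ┃                          
 ┃        ┃                          
 ┃        ┃                          
 ┗━━━━━━━━┃                          
          ┃                          
          ┃                          
          ┗━━━━━━━━━━━━━━━━━━━━━━━━━━
                                     
                                     


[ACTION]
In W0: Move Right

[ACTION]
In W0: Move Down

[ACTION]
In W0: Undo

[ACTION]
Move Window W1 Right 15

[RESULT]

 ┃█  █ █                        ┃    
 ┃█◎█  █         ┏━━━━━━━━━━━━━━━━━━━
 ┃█ @◎ █         ┃ FormWidget        
 ┃██████         ┠───────────────────
 ┃Moves: 0  0/2  ┃> Address:    [123 
 ┃               ┃  Plan:       ( ) F
 ┃               ┃  Phone:      [    
 ┃               ┃  Public:     [x]  
 ┃               ┃  Company:    [    
 ┃               ┃                   
 ┃               ┃                   
 ┃               ┃                   
 ┗━━━━━━━━━━━━━━━┃                   
                 ┃                   
                 ┃                   
                 ┗━━━━━━━━━━━━━━━━━━━
                                     
                                     


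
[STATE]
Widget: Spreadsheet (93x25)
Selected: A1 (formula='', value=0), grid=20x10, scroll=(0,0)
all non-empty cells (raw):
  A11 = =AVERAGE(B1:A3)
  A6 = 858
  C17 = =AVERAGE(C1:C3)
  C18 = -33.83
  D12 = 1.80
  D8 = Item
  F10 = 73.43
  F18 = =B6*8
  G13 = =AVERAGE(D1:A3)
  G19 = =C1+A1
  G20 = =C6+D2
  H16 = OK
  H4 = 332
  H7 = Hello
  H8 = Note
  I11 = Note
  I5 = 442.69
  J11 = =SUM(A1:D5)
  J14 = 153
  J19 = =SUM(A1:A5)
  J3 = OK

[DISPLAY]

A1:                                                                                          
       A       B       C       D       E       F       G       H       I       J             
---------------------------------------------------------------------------------------------
  1      [0]       0       0       0       0       0       0       0       0       0         
  2        0       0       0       0       0       0       0       0       0       0         
  3        0       0       0       0       0       0       0       0       0OK               
  4        0       0       0       0       0       0       0     332       0       0         
  5        0       0       0       0       0       0       0       0  442.69       0         
  6      858       0       0       0       0       0       0       0       0       0         
  7        0       0       0       0       0       0       0Hello          0       0         
  8        0       0       0Item           0       0       0Note           0       0         
  9        0       0       0       0       0       0       0       0       0       0         
 10        0       0       0       0       0   73.43       0       0       0       0         
 11        0       0       0       0       0       0       0       0Note           0         
 12        0       0       0    1.80       0       0       0       0       0       0         
 13        0       0       0       0       0       0       0       0       0       0         
 14        0       0       0       0       0       0       0       0       0     153         
 15        0       0       0       0       0       0       0       0       0       0         
 16        0       0       0       0       0       0       0OK             0       0         
 17        0       0       0       0       0       0       0       0       0       0         
 18        0       0  -33.83       0       0       0       0       0       0       0         
 19        0       0       0       0       0       0       0       0       0       0         
 20        0       0       0       0       0       0       0       0       0       0         
                                                                                             
                                                                                             


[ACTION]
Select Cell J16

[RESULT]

J16:                                                                                         
       A       B       C       D       E       F       G       H       I       J             
---------------------------------------------------------------------------------------------
  1        0       0       0       0       0       0       0       0       0       0         
  2        0       0       0       0       0       0       0       0       0       0         
  3        0       0       0       0       0       0       0       0       0OK               
  4        0       0       0       0       0       0       0     332       0       0         
  5        0       0       0       0       0       0       0       0  442.69       0         
  6      858       0       0       0       0       0       0       0       0       0         
  7        0       0       0       0       0       0       0Hello          0       0         
  8        0       0       0Item           0       0       0Note           0       0         
  9        0       0       0       0       0       0       0       0       0       0         
 10        0       0       0       0       0   73.43       0       0       0       0         
 11        0       0       0       0       0       0       0       0Note           0         
 12        0       0       0    1.80       0       0       0       0       0       0         
 13        0       0       0       0       0       0       0       0       0       0         
 14        0       0       0       0       0       0       0       0       0     153         
 15        0       0       0       0       0       0       0       0       0       0         
 16        0       0       0       0       0       0       0OK             0     [0]         
 17        0       0       0       0       0       0       0       0       0       0         
 18        0       0  -33.83       0       0       0       0       0       0       0         
 19        0       0       0       0       0       0       0       0       0       0         
 20        0       0       0       0       0       0       0       0       0       0         
                                                                                             
                                                                                             


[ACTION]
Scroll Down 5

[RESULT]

J16:                                                                                         
       A       B       C       D       E       F       G       H       I       J             
---------------------------------------------------------------------------------------------
  6      858       0       0       0       0       0       0       0       0       0         
  7        0       0       0       0       0       0       0Hello          0       0         
  8        0       0       0Item           0       0       0Note           0       0         
  9        0       0       0       0       0       0       0       0       0       0         
 10        0       0       0       0       0   73.43       0       0       0       0         
 11        0       0       0       0       0       0       0       0Note           0         
 12        0       0       0    1.80       0       0       0       0       0       0         
 13        0       0       0       0       0       0       0       0       0       0         
 14        0       0       0       0       0       0       0       0       0     153         
 15        0       0       0       0       0       0       0       0       0       0         
 16        0       0       0       0       0       0       0OK             0     [0]         
 17        0       0       0       0       0       0       0       0       0       0         
 18        0       0  -33.83       0       0       0       0       0       0       0         
 19        0       0       0       0       0       0       0       0       0       0         
 20        0       0       0       0       0       0       0       0       0       0         
                                                                                             
                                                                                             
                                                                                             
                                                                                             
                                                                                             
                                                                                             
                                                                                             
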